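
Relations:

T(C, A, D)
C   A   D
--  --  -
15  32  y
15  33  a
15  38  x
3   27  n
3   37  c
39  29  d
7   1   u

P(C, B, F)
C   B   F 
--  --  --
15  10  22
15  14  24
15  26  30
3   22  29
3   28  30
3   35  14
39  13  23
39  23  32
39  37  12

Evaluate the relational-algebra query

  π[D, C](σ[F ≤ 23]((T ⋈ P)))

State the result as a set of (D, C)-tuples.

{(a, 15), (c, 3), (d, 39), (n, 3), (x, 15), (y, 15)}

Joining T and P on C yields {(15, 32, y, 10, 22), (15, 32, y, 14, 24), (15, 32, y, 26, 30), (15, 33, a, 10, 22), (15, 33, a, 14, 24), (15, 33, a, 26, 30), (15, 38, x, 10, 22), (15, 38, x, 14, 24), (15, 38, x, 26, 30), (3, 27, n, 22, 29), (3, 27, n, 28, 30), (3, 27, n, 35, 14), (3, 37, c, 22, 29), (3, 37, c, 28, 30), (3, 37, c, 35, 14), (39, 29, d, 13, 23), (39, 29, d, 23, 32), (39, 29, d, 37, 12)}.
Apply σ_{F ≤ 23}; surviving tuples: {(15, 32, y, 10, 22), (15, 33, a, 10, 22), (15, 38, x, 10, 22), (3, 27, n, 35, 14), (3, 37, c, 35, 14), (39, 29, d, 13, 23), (39, 29, d, 37, 12)}
Projecting to D, C (1 duplicate(s) eliminated): {(a, 15), (c, 3), (d, 39), (n, 3), (x, 15), (y, 15)}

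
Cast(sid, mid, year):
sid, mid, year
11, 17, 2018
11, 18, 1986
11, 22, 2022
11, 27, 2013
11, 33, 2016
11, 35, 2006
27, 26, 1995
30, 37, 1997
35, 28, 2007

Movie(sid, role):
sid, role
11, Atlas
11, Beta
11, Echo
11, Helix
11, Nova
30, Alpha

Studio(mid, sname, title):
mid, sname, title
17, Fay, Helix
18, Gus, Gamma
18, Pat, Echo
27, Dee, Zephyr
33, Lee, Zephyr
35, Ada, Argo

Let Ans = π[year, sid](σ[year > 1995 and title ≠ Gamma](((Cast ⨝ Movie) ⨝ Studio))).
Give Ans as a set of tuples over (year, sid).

Natural join on sid: {(11, 17, 2018, Atlas), (11, 17, 2018, Beta), (11, 17, 2018, Echo), (11, 17, 2018, Helix), (11, 17, 2018, Nova), (11, 18, 1986, Atlas), (11, 18, 1986, Beta), (11, 18, 1986, Echo), (11, 18, 1986, Helix), (11, 18, 1986, Nova), (11, 22, 2022, Atlas), (11, 22, 2022, Beta), (11, 22, 2022, Echo), (11, 22, 2022, Helix), (11, 22, 2022, Nova), (11, 27, 2013, Atlas), (11, 27, 2013, Beta), (11, 27, 2013, Echo), (11, 27, 2013, Helix), (11, 27, 2013, Nova), (11, 33, 2016, Atlas), (11, 33, 2016, Beta), (11, 33, 2016, Echo), (11, 33, 2016, Helix), (11, 33, 2016, Nova), (11, 35, 2006, Atlas), (11, 35, 2006, Beta), (11, 35, 2006, Echo), (11, 35, 2006, Helix), (11, 35, 2006, Nova), (30, 37, 1997, Alpha)}
Natural join on mid: {(11, 17, 2018, Atlas, Fay, Helix), (11, 17, 2018, Beta, Fay, Helix), (11, 17, 2018, Echo, Fay, Helix), (11, 17, 2018, Helix, Fay, Helix), (11, 17, 2018, Nova, Fay, Helix), (11, 18, 1986, Atlas, Gus, Gamma), (11, 18, 1986, Atlas, Pat, Echo), (11, 18, 1986, Beta, Gus, Gamma), (11, 18, 1986, Beta, Pat, Echo), (11, 18, 1986, Echo, Gus, Gamma), (11, 18, 1986, Echo, Pat, Echo), (11, 18, 1986, Helix, Gus, Gamma), (11, 18, 1986, Helix, Pat, Echo), (11, 18, 1986, Nova, Gus, Gamma), (11, 18, 1986, Nova, Pat, Echo), (11, 27, 2013, Atlas, Dee, Zephyr), (11, 27, 2013, Beta, Dee, Zephyr), (11, 27, 2013, Echo, Dee, Zephyr), (11, 27, 2013, Helix, Dee, Zephyr), (11, 27, 2013, Nova, Dee, Zephyr), (11, 33, 2016, Atlas, Lee, Zephyr), (11, 33, 2016, Beta, Lee, Zephyr), (11, 33, 2016, Echo, Lee, Zephyr), (11, 33, 2016, Helix, Lee, Zephyr), (11, 33, 2016, Nova, Lee, Zephyr), (11, 35, 2006, Atlas, Ada, Argo), (11, 35, 2006, Beta, Ada, Argo), (11, 35, 2006, Echo, Ada, Argo), (11, 35, 2006, Helix, Ada, Argo), (11, 35, 2006, Nova, Ada, Argo)}
σ[year > 1995 and title ≠ Gamma]: keep tuples satisfying year > 1995 and title ≠ Gamma → {(11, 17, 2018, Atlas, Fay, Helix), (11, 17, 2018, Beta, Fay, Helix), (11, 17, 2018, Echo, Fay, Helix), (11, 17, 2018, Helix, Fay, Helix), (11, 17, 2018, Nova, Fay, Helix), (11, 27, 2013, Atlas, Dee, Zephyr), (11, 27, 2013, Beta, Dee, Zephyr), (11, 27, 2013, Echo, Dee, Zephyr), (11, 27, 2013, Helix, Dee, Zephyr), (11, 27, 2013, Nova, Dee, Zephyr), (11, 33, 2016, Atlas, Lee, Zephyr), (11, 33, 2016, Beta, Lee, Zephyr), (11, 33, 2016, Echo, Lee, Zephyr), (11, 33, 2016, Helix, Lee, Zephyr), (11, 33, 2016, Nova, Lee, Zephyr), (11, 35, 2006, Atlas, Ada, Argo), (11, 35, 2006, Beta, Ada, Argo), (11, 35, 2006, Echo, Ada, Argo), (11, 35, 2006, Helix, Ada, Argo), (11, 35, 2006, Nova, Ada, Argo)}
Projecting to year, sid (16 duplicate(s) eliminated): {(2006, 11), (2013, 11), (2016, 11), (2018, 11)}

{(2006, 11), (2013, 11), (2016, 11), (2018, 11)}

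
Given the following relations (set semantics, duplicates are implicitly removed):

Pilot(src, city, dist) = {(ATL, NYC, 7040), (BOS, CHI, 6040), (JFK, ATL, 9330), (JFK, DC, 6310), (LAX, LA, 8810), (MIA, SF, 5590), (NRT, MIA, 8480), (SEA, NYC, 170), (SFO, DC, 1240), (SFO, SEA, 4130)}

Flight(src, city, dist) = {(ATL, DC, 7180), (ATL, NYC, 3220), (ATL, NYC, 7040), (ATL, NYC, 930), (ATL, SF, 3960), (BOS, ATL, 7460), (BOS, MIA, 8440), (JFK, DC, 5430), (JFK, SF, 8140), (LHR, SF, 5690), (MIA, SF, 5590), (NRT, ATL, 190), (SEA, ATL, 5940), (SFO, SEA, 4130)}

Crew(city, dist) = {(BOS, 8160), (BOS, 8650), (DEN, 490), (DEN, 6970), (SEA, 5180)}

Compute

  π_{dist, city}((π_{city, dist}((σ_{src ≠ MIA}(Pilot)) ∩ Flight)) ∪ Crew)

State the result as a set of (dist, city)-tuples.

σ[src ≠ MIA]: keep tuples satisfying src ≠ MIA → {(ATL, NYC, 7040), (BOS, CHI, 6040), (JFK, ATL, 9330), (JFK, DC, 6310), (LAX, LA, 8810), (NRT, MIA, 8480), (SEA, NYC, 170), (SFO, DC, 1240), (SFO, SEA, 4130)}
Set intersection of the two operands is {(ATL, NYC, 7040), (SFO, SEA, 4130)}.
Keep only column(s) city, dist: {(NYC, 7040), (SEA, 4130)}
Set union of the two operands is {(BOS, 8160), (BOS, 8650), (DEN, 490), (DEN, 6970), (NYC, 7040), (SEA, 4130), (SEA, 5180)}.
Keep only column(s) dist, city: {(4130, SEA), (490, DEN), (5180, SEA), (6970, DEN), (7040, NYC), (8160, BOS), (8650, BOS)}

{(4130, SEA), (490, DEN), (5180, SEA), (6970, DEN), (7040, NYC), (8160, BOS), (8650, BOS)}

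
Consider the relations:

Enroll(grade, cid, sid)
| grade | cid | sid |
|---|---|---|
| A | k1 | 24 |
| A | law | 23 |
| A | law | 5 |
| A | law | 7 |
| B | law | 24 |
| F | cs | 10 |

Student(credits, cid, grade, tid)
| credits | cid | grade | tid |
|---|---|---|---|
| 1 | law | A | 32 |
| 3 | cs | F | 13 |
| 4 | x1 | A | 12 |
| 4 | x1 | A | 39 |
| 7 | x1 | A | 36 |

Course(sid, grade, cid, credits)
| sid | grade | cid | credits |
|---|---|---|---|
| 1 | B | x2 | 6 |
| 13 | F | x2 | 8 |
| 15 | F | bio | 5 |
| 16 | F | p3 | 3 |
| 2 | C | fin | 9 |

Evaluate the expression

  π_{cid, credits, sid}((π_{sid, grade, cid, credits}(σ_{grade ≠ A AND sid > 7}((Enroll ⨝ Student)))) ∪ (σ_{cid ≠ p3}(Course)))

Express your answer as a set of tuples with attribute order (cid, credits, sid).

Joining Enroll and Student on grade, cid yields {(A, law, 23, 1, 32), (A, law, 5, 1, 32), (A, law, 7, 1, 32), (F, cs, 10, 3, 13)}.
Selection grade ≠ A AND sid > 7: {(F, cs, 10, 3, 13)}
π[sid, grade, cid, credits]: project onto (sid, grade, cid, credits) → {(10, F, cs, 3)}
Selection cid ≠ p3: {(1, B, x2, 6), (13, F, x2, 8), (15, F, bio, 5), (2, C, fin, 9)}
Set union of the two operands is {(1, B, x2, 6), (10, F, cs, 3), (13, F, x2, 8), (15, F, bio, 5), (2, C, fin, 9)}.
π[cid, credits, sid]: project onto (cid, credits, sid) → {(bio, 5, 15), (cs, 3, 10), (fin, 9, 2), (x2, 6, 1), (x2, 8, 13)}

{(bio, 5, 15), (cs, 3, 10), (fin, 9, 2), (x2, 6, 1), (x2, 8, 13)}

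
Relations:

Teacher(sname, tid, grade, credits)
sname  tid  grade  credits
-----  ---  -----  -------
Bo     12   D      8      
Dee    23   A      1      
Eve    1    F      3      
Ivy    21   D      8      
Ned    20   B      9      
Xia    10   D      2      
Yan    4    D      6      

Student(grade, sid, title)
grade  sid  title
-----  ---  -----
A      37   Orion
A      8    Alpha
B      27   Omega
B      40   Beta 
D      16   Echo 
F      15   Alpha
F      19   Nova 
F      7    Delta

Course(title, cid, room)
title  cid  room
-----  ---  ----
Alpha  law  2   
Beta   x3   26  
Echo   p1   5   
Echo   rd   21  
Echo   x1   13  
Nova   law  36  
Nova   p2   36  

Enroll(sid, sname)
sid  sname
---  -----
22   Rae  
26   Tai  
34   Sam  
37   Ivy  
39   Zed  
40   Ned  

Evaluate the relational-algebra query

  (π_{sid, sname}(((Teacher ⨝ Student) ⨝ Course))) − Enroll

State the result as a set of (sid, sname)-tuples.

Joining Teacher and Student on grade yields {(Bo, 12, D, 8, 16, Echo), (Dee, 23, A, 1, 37, Orion), (Dee, 23, A, 1, 8, Alpha), (Eve, 1, F, 3, 15, Alpha), (Eve, 1, F, 3, 19, Nova), (Eve, 1, F, 3, 7, Delta), (Ivy, 21, D, 8, 16, Echo), (Ned, 20, B, 9, 27, Omega), (Ned, 20, B, 9, 40, Beta), (Xia, 10, D, 2, 16, Echo), (Yan, 4, D, 6, 16, Echo)}.
Joining (Teacher ⨝ Student) and Course on title yields {(Bo, 12, D, 8, 16, Echo, p1, 5), (Bo, 12, D, 8, 16, Echo, rd, 21), (Bo, 12, D, 8, 16, Echo, x1, 13), (Dee, 23, A, 1, 8, Alpha, law, 2), (Eve, 1, F, 3, 15, Alpha, law, 2), (Eve, 1, F, 3, 19, Nova, law, 36), (Eve, 1, F, 3, 19, Nova, p2, 36), (Ivy, 21, D, 8, 16, Echo, p1, 5), (Ivy, 21, D, 8, 16, Echo, rd, 21), (Ivy, 21, D, 8, 16, Echo, x1, 13), (Ned, 20, B, 9, 40, Beta, x3, 26), (Xia, 10, D, 2, 16, Echo, p1, 5), (Xia, 10, D, 2, 16, Echo, rd, 21), (Xia, 10, D, 2, 16, Echo, x1, 13), (Yan, 4, D, 6, 16, Echo, p1, 5), (Yan, 4, D, 6, 16, Echo, rd, 21), (Yan, 4, D, 6, 16, Echo, x1, 13)}.
π[sid, sname]: project onto (sid, sname) (9 duplicate(s) eliminated) → {(15, Eve), (16, Bo), (16, Ivy), (16, Xia), (16, Yan), (19, Eve), (40, Ned), (8, Dee)}
Difference: {(15, Eve), (16, Bo), (16, Ivy), (16, Xia), (16, Yan), (19, Eve), (40, Ned), (8, Dee)} with {(22, Rae), (26, Tai), (34, Sam), (37, Ivy), (39, Zed), (40, Ned)} → {(15, Eve), (16, Bo), (16, Ivy), (16, Xia), (16, Yan), (19, Eve), (8, Dee)}

{(15, Eve), (16, Bo), (16, Ivy), (16, Xia), (16, Yan), (19, Eve), (8, Dee)}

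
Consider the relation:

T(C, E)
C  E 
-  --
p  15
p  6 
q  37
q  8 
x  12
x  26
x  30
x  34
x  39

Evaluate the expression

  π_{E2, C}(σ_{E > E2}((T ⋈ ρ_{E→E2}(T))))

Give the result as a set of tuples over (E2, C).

{(12, x), (26, x), (30, x), (34, x), (6, p), (8, q)}

ρ[E→E2]: schema becomes (C, E2); tuples unchanged.
Joining T and ρ_{E→E2}(T) on C yields {(p, 15, 15), (p, 15, 6), (p, 6, 15), (p, 6, 6), (q, 37, 37), (q, 37, 8), (q, 8, 37), (q, 8, 8), (x, 12, 12), (x, 12, 26), (x, 12, 30), (x, 12, 34), (x, 12, 39), (x, 26, 12), (x, 26, 26), (x, 26, 30), (x, 26, 34), (x, 26, 39), (x, 30, 12), (x, 30, 26), (x, 30, 30), (x, 30, 34), (x, 30, 39), (x, 34, 12), (x, 34, 26), (x, 34, 30), (x, 34, 34), (x, 34, 39), (x, 39, 12), (x, 39, 26), (x, 39, 30), (x, 39, 34), (x, 39, 39)}.
Filtering on E > E2 leaves {(p, 15, 6), (q, 37, 8), (x, 26, 12), (x, 30, 12), (x, 30, 26), (x, 34, 12), (x, 34, 26), (x, 34, 30), (x, 39, 12), (x, 39, 26), (x, 39, 30), (x, 39, 34)}.
π[E2, C]: project onto (E2, C) (6 duplicate(s) eliminated) → {(12, x), (26, x), (30, x), (34, x), (6, p), (8, q)}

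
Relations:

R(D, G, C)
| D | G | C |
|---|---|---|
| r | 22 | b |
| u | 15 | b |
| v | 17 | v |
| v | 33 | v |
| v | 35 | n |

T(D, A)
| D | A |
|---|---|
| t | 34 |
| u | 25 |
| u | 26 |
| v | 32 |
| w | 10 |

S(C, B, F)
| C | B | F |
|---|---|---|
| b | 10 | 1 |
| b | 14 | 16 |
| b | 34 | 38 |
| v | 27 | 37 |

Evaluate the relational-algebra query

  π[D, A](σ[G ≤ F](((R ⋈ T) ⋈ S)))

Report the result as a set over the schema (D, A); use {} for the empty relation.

Natural join on D: {(u, 15, b, 25), (u, 15, b, 26), (v, 17, v, 32), (v, 33, v, 32), (v, 35, n, 32)}
Natural join on C: {(u, 15, b, 25, 10, 1), (u, 15, b, 25, 14, 16), (u, 15, b, 25, 34, 38), (u, 15, b, 26, 10, 1), (u, 15, b, 26, 14, 16), (u, 15, b, 26, 34, 38), (v, 17, v, 32, 27, 37), (v, 33, v, 32, 27, 37)}
Filtering on G ≤ F leaves {(u, 15, b, 25, 14, 16), (u, 15, b, 25, 34, 38), (u, 15, b, 26, 14, 16), (u, 15, b, 26, 34, 38), (v, 17, v, 32, 27, 37), (v, 33, v, 32, 27, 37)}.
π_{D, A} gives {(u, 25), (u, 26), (v, 32)} (3 duplicate(s) eliminated).

{(u, 25), (u, 26), (v, 32)}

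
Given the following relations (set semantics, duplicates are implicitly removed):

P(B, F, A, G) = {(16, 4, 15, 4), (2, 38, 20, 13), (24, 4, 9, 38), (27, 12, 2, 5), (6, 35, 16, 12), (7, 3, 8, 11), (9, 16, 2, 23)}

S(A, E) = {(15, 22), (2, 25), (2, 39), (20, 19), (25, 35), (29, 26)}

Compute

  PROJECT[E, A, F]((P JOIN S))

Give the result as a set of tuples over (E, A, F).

P ⋈ S (natural join on A): {(16, 4, 15, 4, 22), (2, 38, 20, 13, 19), (27, 12, 2, 5, 25), (27, 12, 2, 5, 39), (9, 16, 2, 23, 25), (9, 16, 2, 23, 39)}
Keep only column(s) E, A, F: {(19, 20, 38), (22, 15, 4), (25, 2, 12), (25, 2, 16), (39, 2, 12), (39, 2, 16)}

{(19, 20, 38), (22, 15, 4), (25, 2, 12), (25, 2, 16), (39, 2, 12), (39, 2, 16)}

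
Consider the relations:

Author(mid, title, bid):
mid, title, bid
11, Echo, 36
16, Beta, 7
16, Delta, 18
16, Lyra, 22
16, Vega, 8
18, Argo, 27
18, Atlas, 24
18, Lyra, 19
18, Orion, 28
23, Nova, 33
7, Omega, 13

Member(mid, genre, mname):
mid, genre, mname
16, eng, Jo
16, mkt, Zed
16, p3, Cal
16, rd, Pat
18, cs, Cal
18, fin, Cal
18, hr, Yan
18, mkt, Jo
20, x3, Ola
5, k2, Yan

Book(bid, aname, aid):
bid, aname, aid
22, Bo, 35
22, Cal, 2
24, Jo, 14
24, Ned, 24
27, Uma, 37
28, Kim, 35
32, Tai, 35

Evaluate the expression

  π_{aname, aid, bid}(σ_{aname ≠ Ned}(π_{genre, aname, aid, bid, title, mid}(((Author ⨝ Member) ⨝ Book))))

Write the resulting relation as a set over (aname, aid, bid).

{(Bo, 35, 22), (Cal, 2, 22), (Jo, 14, 24), (Kim, 35, 28), (Uma, 37, 27)}

Joining Author and Member on mid yields {(16, Beta, 7, eng, Jo), (16, Beta, 7, mkt, Zed), (16, Beta, 7, p3, Cal), (16, Beta, 7, rd, Pat), (16, Delta, 18, eng, Jo), (16, Delta, 18, mkt, Zed), (16, Delta, 18, p3, Cal), (16, Delta, 18, rd, Pat), (16, Lyra, 22, eng, Jo), (16, Lyra, 22, mkt, Zed), (16, Lyra, 22, p3, Cal), (16, Lyra, 22, rd, Pat), (16, Vega, 8, eng, Jo), (16, Vega, 8, mkt, Zed), (16, Vega, 8, p3, Cal), (16, Vega, 8, rd, Pat), (18, Argo, 27, cs, Cal), (18, Argo, 27, fin, Cal), (18, Argo, 27, hr, Yan), (18, Argo, 27, mkt, Jo), (18, Atlas, 24, cs, Cal), (18, Atlas, 24, fin, Cal), (18, Atlas, 24, hr, Yan), (18, Atlas, 24, mkt, Jo), (18, Lyra, 19, cs, Cal), (18, Lyra, 19, fin, Cal), (18, Lyra, 19, hr, Yan), (18, Lyra, 19, mkt, Jo), (18, Orion, 28, cs, Cal), (18, Orion, 28, fin, Cal), (18, Orion, 28, hr, Yan), (18, Orion, 28, mkt, Jo)}.
Joining (Author ⨝ Member) and Book on bid yields {(16, Lyra, 22, eng, Jo, Bo, 35), (16, Lyra, 22, eng, Jo, Cal, 2), (16, Lyra, 22, mkt, Zed, Bo, 35), (16, Lyra, 22, mkt, Zed, Cal, 2), (16, Lyra, 22, p3, Cal, Bo, 35), (16, Lyra, 22, p3, Cal, Cal, 2), (16, Lyra, 22, rd, Pat, Bo, 35), (16, Lyra, 22, rd, Pat, Cal, 2), (18, Argo, 27, cs, Cal, Uma, 37), (18, Argo, 27, fin, Cal, Uma, 37), (18, Argo, 27, hr, Yan, Uma, 37), (18, Argo, 27, mkt, Jo, Uma, 37), (18, Atlas, 24, cs, Cal, Jo, 14), (18, Atlas, 24, cs, Cal, Ned, 24), (18, Atlas, 24, fin, Cal, Jo, 14), (18, Atlas, 24, fin, Cal, Ned, 24), (18, Atlas, 24, hr, Yan, Jo, 14), (18, Atlas, 24, hr, Yan, Ned, 24), (18, Atlas, 24, mkt, Jo, Jo, 14), (18, Atlas, 24, mkt, Jo, Ned, 24), (18, Orion, 28, cs, Cal, Kim, 35), (18, Orion, 28, fin, Cal, Kim, 35), (18, Orion, 28, hr, Yan, Kim, 35), (18, Orion, 28, mkt, Jo, Kim, 35)}.
Projecting to genre, aname, aid, bid, title, mid: {(cs, Jo, 14, 24, Atlas, 18), (cs, Kim, 35, 28, Orion, 18), (cs, Ned, 24, 24, Atlas, 18), (cs, Uma, 37, 27, Argo, 18), (eng, Bo, 35, 22, Lyra, 16), (eng, Cal, 2, 22, Lyra, 16), (fin, Jo, 14, 24, Atlas, 18), (fin, Kim, 35, 28, Orion, 18), (fin, Ned, 24, 24, Atlas, 18), (fin, Uma, 37, 27, Argo, 18), (hr, Jo, 14, 24, Atlas, 18), (hr, Kim, 35, 28, Orion, 18), (hr, Ned, 24, 24, Atlas, 18), (hr, Uma, 37, 27, Argo, 18), (mkt, Bo, 35, 22, Lyra, 16), (mkt, Cal, 2, 22, Lyra, 16), (mkt, Jo, 14, 24, Atlas, 18), (mkt, Kim, 35, 28, Orion, 18), (mkt, Ned, 24, 24, Atlas, 18), (mkt, Uma, 37, 27, Argo, 18), (p3, Bo, 35, 22, Lyra, 16), (p3, Cal, 2, 22, Lyra, 16), (rd, Bo, 35, 22, Lyra, 16), (rd, Cal, 2, 22, Lyra, 16)}
σ[aname ≠ Ned]: keep tuples satisfying aname ≠ Ned → {(cs, Jo, 14, 24, Atlas, 18), (cs, Kim, 35, 28, Orion, 18), (cs, Uma, 37, 27, Argo, 18), (eng, Bo, 35, 22, Lyra, 16), (eng, Cal, 2, 22, Lyra, 16), (fin, Jo, 14, 24, Atlas, 18), (fin, Kim, 35, 28, Orion, 18), (fin, Uma, 37, 27, Argo, 18), (hr, Jo, 14, 24, Atlas, 18), (hr, Kim, 35, 28, Orion, 18), (hr, Uma, 37, 27, Argo, 18), (mkt, Bo, 35, 22, Lyra, 16), (mkt, Cal, 2, 22, Lyra, 16), (mkt, Jo, 14, 24, Atlas, 18), (mkt, Kim, 35, 28, Orion, 18), (mkt, Uma, 37, 27, Argo, 18), (p3, Bo, 35, 22, Lyra, 16), (p3, Cal, 2, 22, Lyra, 16), (rd, Bo, 35, 22, Lyra, 16), (rd, Cal, 2, 22, Lyra, 16)}
Projecting to aname, aid, bid (15 duplicate(s) eliminated): {(Bo, 35, 22), (Cal, 2, 22), (Jo, 14, 24), (Kim, 35, 28), (Uma, 37, 27)}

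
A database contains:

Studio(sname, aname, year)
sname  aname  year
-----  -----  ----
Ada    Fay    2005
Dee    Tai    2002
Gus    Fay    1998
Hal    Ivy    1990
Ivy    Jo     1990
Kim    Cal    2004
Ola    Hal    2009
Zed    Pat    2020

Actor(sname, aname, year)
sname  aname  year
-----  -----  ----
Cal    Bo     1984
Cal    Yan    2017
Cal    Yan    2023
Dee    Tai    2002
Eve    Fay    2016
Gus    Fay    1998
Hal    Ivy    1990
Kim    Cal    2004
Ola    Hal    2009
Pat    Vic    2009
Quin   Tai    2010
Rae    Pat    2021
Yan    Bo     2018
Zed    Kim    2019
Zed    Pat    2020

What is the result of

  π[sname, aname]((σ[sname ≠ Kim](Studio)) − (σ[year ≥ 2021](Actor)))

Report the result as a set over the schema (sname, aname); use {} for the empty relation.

Selection sname ≠ Kim: {(Ada, Fay, 2005), (Dee, Tai, 2002), (Gus, Fay, 1998), (Hal, Ivy, 1990), (Ivy, Jo, 1990), (Ola, Hal, 2009), (Zed, Pat, 2020)}
Selection year ≥ 2021: {(Cal, Yan, 2023), (Rae, Pat, 2021)}
Set difference of the two operands is {(Ada, Fay, 2005), (Dee, Tai, 2002), (Gus, Fay, 1998), (Hal, Ivy, 1990), (Ivy, Jo, 1990), (Ola, Hal, 2009), (Zed, Pat, 2020)}.
π_{sname, aname} gives {(Ada, Fay), (Dee, Tai), (Gus, Fay), (Hal, Ivy), (Ivy, Jo), (Ola, Hal), (Zed, Pat)}.

{(Ada, Fay), (Dee, Tai), (Gus, Fay), (Hal, Ivy), (Ivy, Jo), (Ola, Hal), (Zed, Pat)}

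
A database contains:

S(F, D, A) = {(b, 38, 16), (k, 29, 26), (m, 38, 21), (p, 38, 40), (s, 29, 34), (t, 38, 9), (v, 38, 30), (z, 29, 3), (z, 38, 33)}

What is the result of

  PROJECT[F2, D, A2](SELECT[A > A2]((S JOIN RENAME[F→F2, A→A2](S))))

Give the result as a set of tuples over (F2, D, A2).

{(b, 38, 16), (k, 29, 26), (m, 38, 21), (t, 38, 9), (v, 38, 30), (z, 29, 3), (z, 38, 33)}

ρ[F→F2, A→A2]: schema becomes (F2, D, A2); tuples unchanged.
S ⋈ RENAME[F→F2, A→A2](S) (natural join on D): {(b, 38, 16, b, 16), (b, 38, 16, m, 21), (b, 38, 16, p, 40), (b, 38, 16, t, 9), (b, 38, 16, v, 30), (b, 38, 16, z, 33), (k, 29, 26, k, 26), (k, 29, 26, s, 34), (k, 29, 26, z, 3), (m, 38, 21, b, 16), (m, 38, 21, m, 21), (m, 38, 21, p, 40), (m, 38, 21, t, 9), (m, 38, 21, v, 30), (m, 38, 21, z, 33), (p, 38, 40, b, 16), (p, 38, 40, m, 21), (p, 38, 40, p, 40), (p, 38, 40, t, 9), (p, 38, 40, v, 30), (p, 38, 40, z, 33), (s, 29, 34, k, 26), (s, 29, 34, s, 34), (s, 29, 34, z, 3), (t, 38, 9, b, 16), (t, 38, 9, m, 21), (t, 38, 9, p, 40), (t, 38, 9, t, 9), (t, 38, 9, v, 30), (t, 38, 9, z, 33), (v, 38, 30, b, 16), (v, 38, 30, m, 21), (v, 38, 30, p, 40), (v, 38, 30, t, 9), (v, 38, 30, v, 30), (v, 38, 30, z, 33), (z, 29, 3, k, 26), (z, 29, 3, s, 34), (z, 29, 3, z, 3), (z, 38, 33, b, 16), (z, 38, 33, m, 21), (z, 38, 33, p, 40), (z, 38, 33, t, 9), (z, 38, 33, v, 30), (z, 38, 33, z, 33)}
σ[A > A2]: keep tuples satisfying A > A2 → {(b, 38, 16, t, 9), (k, 29, 26, z, 3), (m, 38, 21, b, 16), (m, 38, 21, t, 9), (p, 38, 40, b, 16), (p, 38, 40, m, 21), (p, 38, 40, t, 9), (p, 38, 40, v, 30), (p, 38, 40, z, 33), (s, 29, 34, k, 26), (s, 29, 34, z, 3), (v, 38, 30, b, 16), (v, 38, 30, m, 21), (v, 38, 30, t, 9), (z, 38, 33, b, 16), (z, 38, 33, m, 21), (z, 38, 33, t, 9), (z, 38, 33, v, 30)}
π[F2, D, A2]: project onto (F2, D, A2) (11 duplicate(s) eliminated) → {(b, 38, 16), (k, 29, 26), (m, 38, 21), (t, 38, 9), (v, 38, 30), (z, 29, 3), (z, 38, 33)}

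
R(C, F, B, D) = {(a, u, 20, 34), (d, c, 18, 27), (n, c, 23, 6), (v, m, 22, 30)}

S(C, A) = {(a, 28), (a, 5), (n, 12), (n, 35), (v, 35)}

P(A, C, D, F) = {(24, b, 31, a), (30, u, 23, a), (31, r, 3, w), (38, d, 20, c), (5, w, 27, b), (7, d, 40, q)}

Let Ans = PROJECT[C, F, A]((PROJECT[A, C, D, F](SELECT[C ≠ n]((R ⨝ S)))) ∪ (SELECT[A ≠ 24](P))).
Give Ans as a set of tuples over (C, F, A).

{(a, u, 28), (a, u, 5), (d, c, 38), (d, q, 7), (r, w, 31), (u, a, 30), (v, m, 35), (w, b, 5)}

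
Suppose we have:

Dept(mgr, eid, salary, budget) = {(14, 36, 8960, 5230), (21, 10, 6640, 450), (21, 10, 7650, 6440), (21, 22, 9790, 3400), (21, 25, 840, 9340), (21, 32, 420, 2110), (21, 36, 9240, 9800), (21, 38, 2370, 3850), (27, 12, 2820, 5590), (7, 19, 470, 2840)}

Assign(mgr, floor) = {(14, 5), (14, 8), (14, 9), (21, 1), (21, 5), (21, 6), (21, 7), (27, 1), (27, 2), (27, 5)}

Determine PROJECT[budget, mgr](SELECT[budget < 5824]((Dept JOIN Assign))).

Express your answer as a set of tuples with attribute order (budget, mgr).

{(2110, 21), (3400, 21), (3850, 21), (450, 21), (5230, 14), (5590, 27)}

Natural join on mgr: {(14, 36, 8960, 5230, 5), (14, 36, 8960, 5230, 8), (14, 36, 8960, 5230, 9), (21, 10, 6640, 450, 1), (21, 10, 6640, 450, 5), (21, 10, 6640, 450, 6), (21, 10, 6640, 450, 7), (21, 10, 7650, 6440, 1), (21, 10, 7650, 6440, 5), (21, 10, 7650, 6440, 6), (21, 10, 7650, 6440, 7), (21, 22, 9790, 3400, 1), (21, 22, 9790, 3400, 5), (21, 22, 9790, 3400, 6), (21, 22, 9790, 3400, 7), (21, 25, 840, 9340, 1), (21, 25, 840, 9340, 5), (21, 25, 840, 9340, 6), (21, 25, 840, 9340, 7), (21, 32, 420, 2110, 1), (21, 32, 420, 2110, 5), (21, 32, 420, 2110, 6), (21, 32, 420, 2110, 7), (21, 36, 9240, 9800, 1), (21, 36, 9240, 9800, 5), (21, 36, 9240, 9800, 6), (21, 36, 9240, 9800, 7), (21, 38, 2370, 3850, 1), (21, 38, 2370, 3850, 5), (21, 38, 2370, 3850, 6), (21, 38, 2370, 3850, 7), (27, 12, 2820, 5590, 1), (27, 12, 2820, 5590, 2), (27, 12, 2820, 5590, 5)}
Selection budget < 5824: {(14, 36, 8960, 5230, 5), (14, 36, 8960, 5230, 8), (14, 36, 8960, 5230, 9), (21, 10, 6640, 450, 1), (21, 10, 6640, 450, 5), (21, 10, 6640, 450, 6), (21, 10, 6640, 450, 7), (21, 22, 9790, 3400, 1), (21, 22, 9790, 3400, 5), (21, 22, 9790, 3400, 6), (21, 22, 9790, 3400, 7), (21, 32, 420, 2110, 1), (21, 32, 420, 2110, 5), (21, 32, 420, 2110, 6), (21, 32, 420, 2110, 7), (21, 38, 2370, 3850, 1), (21, 38, 2370, 3850, 5), (21, 38, 2370, 3850, 6), (21, 38, 2370, 3850, 7), (27, 12, 2820, 5590, 1), (27, 12, 2820, 5590, 2), (27, 12, 2820, 5590, 5)}
π[budget, mgr]: project onto (budget, mgr) (16 duplicate(s) eliminated) → {(2110, 21), (3400, 21), (3850, 21), (450, 21), (5230, 14), (5590, 27)}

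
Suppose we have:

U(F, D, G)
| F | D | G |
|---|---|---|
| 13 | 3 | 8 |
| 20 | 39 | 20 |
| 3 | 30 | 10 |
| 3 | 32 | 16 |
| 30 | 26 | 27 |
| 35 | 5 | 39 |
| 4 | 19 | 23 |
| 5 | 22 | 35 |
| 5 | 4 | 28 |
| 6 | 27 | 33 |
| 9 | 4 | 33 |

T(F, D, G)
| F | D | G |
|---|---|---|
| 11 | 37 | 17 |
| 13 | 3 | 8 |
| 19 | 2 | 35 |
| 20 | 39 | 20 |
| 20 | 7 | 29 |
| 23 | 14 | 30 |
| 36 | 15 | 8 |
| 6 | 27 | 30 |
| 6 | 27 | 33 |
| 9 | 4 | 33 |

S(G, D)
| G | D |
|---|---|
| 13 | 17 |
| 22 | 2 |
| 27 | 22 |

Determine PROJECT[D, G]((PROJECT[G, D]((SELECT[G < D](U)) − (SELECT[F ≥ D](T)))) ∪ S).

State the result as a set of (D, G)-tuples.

{(17, 13), (2, 22), (22, 27), (30, 10), (32, 16), (39, 20)}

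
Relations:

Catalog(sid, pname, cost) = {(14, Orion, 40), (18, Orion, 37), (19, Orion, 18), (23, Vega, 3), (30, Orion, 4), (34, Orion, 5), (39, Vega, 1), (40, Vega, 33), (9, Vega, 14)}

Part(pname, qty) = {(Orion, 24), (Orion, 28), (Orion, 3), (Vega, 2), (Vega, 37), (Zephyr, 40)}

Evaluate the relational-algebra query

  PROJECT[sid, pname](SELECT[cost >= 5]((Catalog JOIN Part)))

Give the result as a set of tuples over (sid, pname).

Catalog ⋈ Part (natural join on pname): {(14, Orion, 40, 24), (14, Orion, 40, 28), (14, Orion, 40, 3), (18, Orion, 37, 24), (18, Orion, 37, 28), (18, Orion, 37, 3), (19, Orion, 18, 24), (19, Orion, 18, 28), (19, Orion, 18, 3), (23, Vega, 3, 2), (23, Vega, 3, 37), (30, Orion, 4, 24), (30, Orion, 4, 28), (30, Orion, 4, 3), (34, Orion, 5, 24), (34, Orion, 5, 28), (34, Orion, 5, 3), (39, Vega, 1, 2), (39, Vega, 1, 37), (40, Vega, 33, 2), (40, Vega, 33, 37), (9, Vega, 14, 2), (9, Vega, 14, 37)}
σ[cost >= 5]: keep tuples satisfying cost >= 5 → {(14, Orion, 40, 24), (14, Orion, 40, 28), (14, Orion, 40, 3), (18, Orion, 37, 24), (18, Orion, 37, 28), (18, Orion, 37, 3), (19, Orion, 18, 24), (19, Orion, 18, 28), (19, Orion, 18, 3), (34, Orion, 5, 24), (34, Orion, 5, 28), (34, Orion, 5, 3), (40, Vega, 33, 2), (40, Vega, 33, 37), (9, Vega, 14, 2), (9, Vega, 14, 37)}
Projecting to sid, pname (10 duplicate(s) eliminated): {(14, Orion), (18, Orion), (19, Orion), (34, Orion), (40, Vega), (9, Vega)}

{(14, Orion), (18, Orion), (19, Orion), (34, Orion), (40, Vega), (9, Vega)}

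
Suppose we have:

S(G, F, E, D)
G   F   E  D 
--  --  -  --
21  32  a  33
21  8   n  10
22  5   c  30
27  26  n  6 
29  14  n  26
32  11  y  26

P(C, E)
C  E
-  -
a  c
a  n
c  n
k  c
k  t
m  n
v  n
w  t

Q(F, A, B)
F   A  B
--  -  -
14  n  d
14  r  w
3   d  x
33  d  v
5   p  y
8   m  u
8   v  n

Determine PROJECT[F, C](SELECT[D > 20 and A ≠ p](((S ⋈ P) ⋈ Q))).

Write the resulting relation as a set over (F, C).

{(14, a), (14, c), (14, m), (14, v)}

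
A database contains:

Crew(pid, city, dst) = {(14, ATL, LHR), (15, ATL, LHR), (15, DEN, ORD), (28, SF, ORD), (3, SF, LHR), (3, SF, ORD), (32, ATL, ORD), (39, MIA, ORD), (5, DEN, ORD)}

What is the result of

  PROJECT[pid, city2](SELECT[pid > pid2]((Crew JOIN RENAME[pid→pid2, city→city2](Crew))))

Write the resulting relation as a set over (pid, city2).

{(14, SF), (15, ATL), (15, DEN), (15, SF), (28, DEN), (28, SF), (32, DEN), (32, SF), (39, ATL), (39, DEN), (39, SF), (5, SF)}

ρ[pid→pid2, city→city2]: schema becomes (pid2, city2, dst); tuples unchanged.
Joining Crew and RENAME[pid→pid2, city→city2](Crew) on dst yields {(14, ATL, LHR, 14, ATL), (14, ATL, LHR, 15, ATL), (14, ATL, LHR, 3, SF), (15, ATL, LHR, 14, ATL), (15, ATL, LHR, 15, ATL), (15, ATL, LHR, 3, SF), (15, DEN, ORD, 15, DEN), (15, DEN, ORD, 28, SF), (15, DEN, ORD, 3, SF), (15, DEN, ORD, 32, ATL), (15, DEN, ORD, 39, MIA), (15, DEN, ORD, 5, DEN), (28, SF, ORD, 15, DEN), (28, SF, ORD, 28, SF), (28, SF, ORD, 3, SF), (28, SF, ORD, 32, ATL), (28, SF, ORD, 39, MIA), (28, SF, ORD, 5, DEN), (3, SF, LHR, 14, ATL), (3, SF, LHR, 15, ATL), (3, SF, LHR, 3, SF), (3, SF, ORD, 15, DEN), (3, SF, ORD, 28, SF), (3, SF, ORD, 3, SF), (3, SF, ORD, 32, ATL), (3, SF, ORD, 39, MIA), (3, SF, ORD, 5, DEN), (32, ATL, ORD, 15, DEN), (32, ATL, ORD, 28, SF), (32, ATL, ORD, 3, SF), (32, ATL, ORD, 32, ATL), (32, ATL, ORD, 39, MIA), (32, ATL, ORD, 5, DEN), (39, MIA, ORD, 15, DEN), (39, MIA, ORD, 28, SF), (39, MIA, ORD, 3, SF), (39, MIA, ORD, 32, ATL), (39, MIA, ORD, 39, MIA), (39, MIA, ORD, 5, DEN), (5, DEN, ORD, 15, DEN), (5, DEN, ORD, 28, SF), (5, DEN, ORD, 3, SF), (5, DEN, ORD, 32, ATL), (5, DEN, ORD, 39, MIA), (5, DEN, ORD, 5, DEN)}.
Filtering on pid > pid2 leaves {(14, ATL, LHR, 3, SF), (15, ATL, LHR, 14, ATL), (15, ATL, LHR, 3, SF), (15, DEN, ORD, 3, SF), (15, DEN, ORD, 5, DEN), (28, SF, ORD, 15, DEN), (28, SF, ORD, 3, SF), (28, SF, ORD, 5, DEN), (32, ATL, ORD, 15, DEN), (32, ATL, ORD, 28, SF), (32, ATL, ORD, 3, SF), (32, ATL, ORD, 5, DEN), (39, MIA, ORD, 15, DEN), (39, MIA, ORD, 28, SF), (39, MIA, ORD, 3, SF), (39, MIA, ORD, 32, ATL), (39, MIA, ORD, 5, DEN), (5, DEN, ORD, 3, SF)}.
Keep only column(s) pid, city2 (6 duplicate(s) eliminated): {(14, SF), (15, ATL), (15, DEN), (15, SF), (28, DEN), (28, SF), (32, DEN), (32, SF), (39, ATL), (39, DEN), (39, SF), (5, SF)}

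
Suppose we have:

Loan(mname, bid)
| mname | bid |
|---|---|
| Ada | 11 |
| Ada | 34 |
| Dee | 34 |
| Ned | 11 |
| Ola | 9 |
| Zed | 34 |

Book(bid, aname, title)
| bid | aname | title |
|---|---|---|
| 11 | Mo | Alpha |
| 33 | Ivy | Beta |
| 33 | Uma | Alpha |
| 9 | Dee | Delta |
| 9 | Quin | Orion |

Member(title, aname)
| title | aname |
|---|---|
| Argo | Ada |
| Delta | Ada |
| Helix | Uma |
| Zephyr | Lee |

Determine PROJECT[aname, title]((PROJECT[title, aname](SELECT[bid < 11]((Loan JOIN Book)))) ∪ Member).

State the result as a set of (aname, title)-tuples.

Loan ⋈ Book (natural join on bid): {(Ada, 11, Mo, Alpha), (Ned, 11, Mo, Alpha), (Ola, 9, Dee, Delta), (Ola, 9, Quin, Orion)}
σ[bid < 11]: keep tuples satisfying bid < 11 → {(Ola, 9, Dee, Delta), (Ola, 9, Quin, Orion)}
π[title, aname]: project onto (title, aname) → {(Delta, Dee), (Orion, Quin)}
Union: {(Delta, Dee), (Orion, Quin)} with {(Argo, Ada), (Delta, Ada), (Helix, Uma), (Zephyr, Lee)} → {(Argo, Ada), (Delta, Ada), (Delta, Dee), (Helix, Uma), (Orion, Quin), (Zephyr, Lee)}
π[aname, title]: project onto (aname, title) → {(Ada, Argo), (Ada, Delta), (Dee, Delta), (Lee, Zephyr), (Quin, Orion), (Uma, Helix)}

{(Ada, Argo), (Ada, Delta), (Dee, Delta), (Lee, Zephyr), (Quin, Orion), (Uma, Helix)}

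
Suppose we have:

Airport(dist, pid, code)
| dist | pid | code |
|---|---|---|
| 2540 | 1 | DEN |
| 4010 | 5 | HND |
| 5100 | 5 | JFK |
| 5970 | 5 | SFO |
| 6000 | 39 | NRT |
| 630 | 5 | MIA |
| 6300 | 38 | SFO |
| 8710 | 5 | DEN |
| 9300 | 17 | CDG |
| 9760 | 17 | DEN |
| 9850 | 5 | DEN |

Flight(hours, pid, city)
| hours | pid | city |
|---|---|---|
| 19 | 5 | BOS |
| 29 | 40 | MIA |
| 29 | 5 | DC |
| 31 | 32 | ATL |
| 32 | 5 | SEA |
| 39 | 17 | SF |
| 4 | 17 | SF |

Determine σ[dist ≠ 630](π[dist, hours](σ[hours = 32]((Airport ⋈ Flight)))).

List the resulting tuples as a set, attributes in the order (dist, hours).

Airport ⋈ Flight (natural join on pid): {(4010, 5, HND, 19, BOS), (4010, 5, HND, 29, DC), (4010, 5, HND, 32, SEA), (5100, 5, JFK, 19, BOS), (5100, 5, JFK, 29, DC), (5100, 5, JFK, 32, SEA), (5970, 5, SFO, 19, BOS), (5970, 5, SFO, 29, DC), (5970, 5, SFO, 32, SEA), (630, 5, MIA, 19, BOS), (630, 5, MIA, 29, DC), (630, 5, MIA, 32, SEA), (8710, 5, DEN, 19, BOS), (8710, 5, DEN, 29, DC), (8710, 5, DEN, 32, SEA), (9300, 17, CDG, 39, SF), (9300, 17, CDG, 4, SF), (9760, 17, DEN, 39, SF), (9760, 17, DEN, 4, SF), (9850, 5, DEN, 19, BOS), (9850, 5, DEN, 29, DC), (9850, 5, DEN, 32, SEA)}
Filtering on hours = 32 leaves {(4010, 5, HND, 32, SEA), (5100, 5, JFK, 32, SEA), (5970, 5, SFO, 32, SEA), (630, 5, MIA, 32, SEA), (8710, 5, DEN, 32, SEA), (9850, 5, DEN, 32, SEA)}.
Keep only column(s) dist, hours: {(4010, 32), (5100, 32), (5970, 32), (630, 32), (8710, 32), (9850, 32)}
Filtering on dist ≠ 630 leaves {(4010, 32), (5100, 32), (5970, 32), (8710, 32), (9850, 32)}.

{(4010, 32), (5100, 32), (5970, 32), (8710, 32), (9850, 32)}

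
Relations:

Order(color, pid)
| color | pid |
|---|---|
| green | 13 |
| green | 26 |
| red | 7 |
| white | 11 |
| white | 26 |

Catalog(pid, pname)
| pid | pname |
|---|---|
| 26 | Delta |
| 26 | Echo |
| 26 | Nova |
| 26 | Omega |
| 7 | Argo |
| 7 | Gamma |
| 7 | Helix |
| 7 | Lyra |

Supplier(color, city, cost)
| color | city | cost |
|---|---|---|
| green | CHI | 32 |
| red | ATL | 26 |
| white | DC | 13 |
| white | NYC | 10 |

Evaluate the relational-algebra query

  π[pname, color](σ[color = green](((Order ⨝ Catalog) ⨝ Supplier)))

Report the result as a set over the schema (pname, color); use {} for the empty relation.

Order ⋈ Catalog (natural join on pid): {(green, 26, Delta), (green, 26, Echo), (green, 26, Nova), (green, 26, Omega), (red, 7, Argo), (red, 7, Gamma), (red, 7, Helix), (red, 7, Lyra), (white, 26, Delta), (white, 26, Echo), (white, 26, Nova), (white, 26, Omega)}
(Order ⨝ Catalog) ⋈ Supplier (natural join on color): {(green, 26, Delta, CHI, 32), (green, 26, Echo, CHI, 32), (green, 26, Nova, CHI, 32), (green, 26, Omega, CHI, 32), (red, 7, Argo, ATL, 26), (red, 7, Gamma, ATL, 26), (red, 7, Helix, ATL, 26), (red, 7, Lyra, ATL, 26), (white, 26, Delta, DC, 13), (white, 26, Delta, NYC, 10), (white, 26, Echo, DC, 13), (white, 26, Echo, NYC, 10), (white, 26, Nova, DC, 13), (white, 26, Nova, NYC, 10), (white, 26, Omega, DC, 13), (white, 26, Omega, NYC, 10)}
σ[color = green]: keep tuples satisfying color = green → {(green, 26, Delta, CHI, 32), (green, 26, Echo, CHI, 32), (green, 26, Nova, CHI, 32), (green, 26, Omega, CHI, 32)}
Keep only column(s) pname, color: {(Delta, green), (Echo, green), (Nova, green), (Omega, green)}

{(Delta, green), (Echo, green), (Nova, green), (Omega, green)}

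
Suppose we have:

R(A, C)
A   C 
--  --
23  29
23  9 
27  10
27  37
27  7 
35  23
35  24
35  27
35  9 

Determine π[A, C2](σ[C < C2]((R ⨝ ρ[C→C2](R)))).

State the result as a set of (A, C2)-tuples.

ρ[C→C2]: schema becomes (A, C2); tuples unchanged.
Joining R and ρ[C→C2](R) on A yields {(23, 29, 29), (23, 29, 9), (23, 9, 29), (23, 9, 9), (27, 10, 10), (27, 10, 37), (27, 10, 7), (27, 37, 10), (27, 37, 37), (27, 37, 7), (27, 7, 10), (27, 7, 37), (27, 7, 7), (35, 23, 23), (35, 23, 24), (35, 23, 27), (35, 23, 9), (35, 24, 23), (35, 24, 24), (35, 24, 27), (35, 24, 9), (35, 27, 23), (35, 27, 24), (35, 27, 27), (35, 27, 9), (35, 9, 23), (35, 9, 24), (35, 9, 27), (35, 9, 9)}.
σ[C < C2]: keep tuples satisfying C < C2 → {(23, 9, 29), (27, 10, 37), (27, 7, 10), (27, 7, 37), (35, 23, 24), (35, 23, 27), (35, 24, 27), (35, 9, 23), (35, 9, 24), (35, 9, 27)}
π[A, C2]: project onto (A, C2) (4 duplicate(s) eliminated) → {(23, 29), (27, 10), (27, 37), (35, 23), (35, 24), (35, 27)}

{(23, 29), (27, 10), (27, 37), (35, 23), (35, 24), (35, 27)}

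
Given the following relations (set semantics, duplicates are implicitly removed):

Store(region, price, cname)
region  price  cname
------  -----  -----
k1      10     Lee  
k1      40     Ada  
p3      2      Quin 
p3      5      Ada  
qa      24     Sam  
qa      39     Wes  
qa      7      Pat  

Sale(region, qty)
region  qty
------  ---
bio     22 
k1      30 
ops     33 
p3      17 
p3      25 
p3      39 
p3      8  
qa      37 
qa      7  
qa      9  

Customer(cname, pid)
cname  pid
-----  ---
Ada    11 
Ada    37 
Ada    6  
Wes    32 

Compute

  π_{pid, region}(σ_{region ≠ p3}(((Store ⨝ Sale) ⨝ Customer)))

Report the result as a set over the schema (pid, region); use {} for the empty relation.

{(11, k1), (32, qa), (37, k1), (6, k1)}

Joining Store and Sale on region yields {(k1, 10, Lee, 30), (k1, 40, Ada, 30), (p3, 2, Quin, 17), (p3, 2, Quin, 25), (p3, 2, Quin, 39), (p3, 2, Quin, 8), (p3, 5, Ada, 17), (p3, 5, Ada, 25), (p3, 5, Ada, 39), (p3, 5, Ada, 8), (qa, 24, Sam, 37), (qa, 24, Sam, 7), (qa, 24, Sam, 9), (qa, 39, Wes, 37), (qa, 39, Wes, 7), (qa, 39, Wes, 9), (qa, 7, Pat, 37), (qa, 7, Pat, 7), (qa, 7, Pat, 9)}.
Joining (Store ⨝ Sale) and Customer on cname yields {(k1, 40, Ada, 30, 11), (k1, 40, Ada, 30, 37), (k1, 40, Ada, 30, 6), (p3, 5, Ada, 17, 11), (p3, 5, Ada, 17, 37), (p3, 5, Ada, 17, 6), (p3, 5, Ada, 25, 11), (p3, 5, Ada, 25, 37), (p3, 5, Ada, 25, 6), (p3, 5, Ada, 39, 11), (p3, 5, Ada, 39, 37), (p3, 5, Ada, 39, 6), (p3, 5, Ada, 8, 11), (p3, 5, Ada, 8, 37), (p3, 5, Ada, 8, 6), (qa, 39, Wes, 37, 32), (qa, 39, Wes, 7, 32), (qa, 39, Wes, 9, 32)}.
σ[region ≠ p3]: keep tuples satisfying region ≠ p3 → {(k1, 40, Ada, 30, 11), (k1, 40, Ada, 30, 37), (k1, 40, Ada, 30, 6), (qa, 39, Wes, 37, 32), (qa, 39, Wes, 7, 32), (qa, 39, Wes, 9, 32)}
π_{pid, region} gives {(11, k1), (32, qa), (37, k1), (6, k1)} (2 duplicate(s) eliminated).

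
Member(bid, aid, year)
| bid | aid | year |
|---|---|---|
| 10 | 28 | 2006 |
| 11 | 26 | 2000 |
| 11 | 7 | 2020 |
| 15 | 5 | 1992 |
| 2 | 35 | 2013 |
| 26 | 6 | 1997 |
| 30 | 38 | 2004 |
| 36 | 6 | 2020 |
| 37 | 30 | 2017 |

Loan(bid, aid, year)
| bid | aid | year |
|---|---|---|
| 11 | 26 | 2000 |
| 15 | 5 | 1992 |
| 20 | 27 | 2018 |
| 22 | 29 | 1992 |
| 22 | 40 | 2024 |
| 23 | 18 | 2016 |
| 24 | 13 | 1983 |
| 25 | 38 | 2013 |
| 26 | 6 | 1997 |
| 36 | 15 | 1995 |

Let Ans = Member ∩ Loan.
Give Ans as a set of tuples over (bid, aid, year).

{(11, 26, 2000), (15, 5, 1992), (26, 6, 1997)}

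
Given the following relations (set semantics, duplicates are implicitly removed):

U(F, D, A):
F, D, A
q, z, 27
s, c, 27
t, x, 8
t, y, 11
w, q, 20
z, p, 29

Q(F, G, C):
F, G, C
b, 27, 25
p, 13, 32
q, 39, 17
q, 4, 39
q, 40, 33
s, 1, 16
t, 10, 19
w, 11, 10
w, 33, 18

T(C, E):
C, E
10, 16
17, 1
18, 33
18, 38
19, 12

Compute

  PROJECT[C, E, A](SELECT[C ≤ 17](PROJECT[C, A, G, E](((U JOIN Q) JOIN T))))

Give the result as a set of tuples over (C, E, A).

{(10, 16, 20), (17, 1, 27)}

Joining U and Q on F yields {(q, z, 27, 39, 17), (q, z, 27, 4, 39), (q, z, 27, 40, 33), (s, c, 27, 1, 16), (t, x, 8, 10, 19), (t, y, 11, 10, 19), (w, q, 20, 11, 10), (w, q, 20, 33, 18)}.
Joining (U JOIN Q) and T on C yields {(q, z, 27, 39, 17, 1), (t, x, 8, 10, 19, 12), (t, y, 11, 10, 19, 12), (w, q, 20, 11, 10, 16), (w, q, 20, 33, 18, 33), (w, q, 20, 33, 18, 38)}.
π[C, A, G, E]: project onto (C, A, G, E) → {(10, 20, 11, 16), (17, 27, 39, 1), (18, 20, 33, 33), (18, 20, 33, 38), (19, 11, 10, 12), (19, 8, 10, 12)}
Filtering on C ≤ 17 leaves {(10, 20, 11, 16), (17, 27, 39, 1)}.
π[C, E, A]: project onto (C, E, A) → {(10, 16, 20), (17, 1, 27)}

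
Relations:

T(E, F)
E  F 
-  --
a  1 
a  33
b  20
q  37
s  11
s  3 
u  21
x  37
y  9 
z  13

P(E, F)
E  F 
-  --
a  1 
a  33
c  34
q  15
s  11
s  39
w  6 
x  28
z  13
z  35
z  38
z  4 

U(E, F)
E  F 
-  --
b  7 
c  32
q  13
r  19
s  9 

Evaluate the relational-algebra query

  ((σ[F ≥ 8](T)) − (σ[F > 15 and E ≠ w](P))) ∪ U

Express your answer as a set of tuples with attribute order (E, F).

{(b, 20), (b, 7), (c, 32), (q, 13), (q, 37), (r, 19), (s, 11), (s, 9), (u, 21), (x, 37), (y, 9), (z, 13)}

Selection F ≥ 8: {(a, 33), (b, 20), (q, 37), (s, 11), (u, 21), (x, 37), (y, 9), (z, 13)}
Selection F > 15 and E ≠ w: {(a, 33), (c, 34), (s, 39), (x, 28), (z, 35), (z, 38)}
Difference: {(a, 33), (b, 20), (q, 37), (s, 11), (u, 21), (x, 37), (y, 9), (z, 13)} with {(a, 33), (c, 34), (s, 39), (x, 28), (z, 35), (z, 38)} → {(b, 20), (q, 37), (s, 11), (u, 21), (x, 37), (y, 9), (z, 13)}
Union: {(b, 20), (q, 37), (s, 11), (u, 21), (x, 37), (y, 9), (z, 13)} with {(b, 7), (c, 32), (q, 13), (r, 19), (s, 9)} → {(b, 20), (b, 7), (c, 32), (q, 13), (q, 37), (r, 19), (s, 11), (s, 9), (u, 21), (x, 37), (y, 9), (z, 13)}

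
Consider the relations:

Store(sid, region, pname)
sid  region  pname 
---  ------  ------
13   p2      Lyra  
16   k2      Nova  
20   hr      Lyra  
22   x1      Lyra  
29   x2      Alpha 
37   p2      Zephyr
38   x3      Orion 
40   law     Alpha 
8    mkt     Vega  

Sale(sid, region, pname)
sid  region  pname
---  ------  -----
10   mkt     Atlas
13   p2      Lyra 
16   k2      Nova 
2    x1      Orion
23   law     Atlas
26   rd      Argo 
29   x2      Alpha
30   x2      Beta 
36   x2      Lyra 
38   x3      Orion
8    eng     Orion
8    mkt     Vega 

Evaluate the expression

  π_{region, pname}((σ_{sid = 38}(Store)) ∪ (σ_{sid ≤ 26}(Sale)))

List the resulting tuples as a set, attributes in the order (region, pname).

{(eng, Orion), (k2, Nova), (law, Atlas), (mkt, Atlas), (mkt, Vega), (p2, Lyra), (rd, Argo), (x1, Orion), (x3, Orion)}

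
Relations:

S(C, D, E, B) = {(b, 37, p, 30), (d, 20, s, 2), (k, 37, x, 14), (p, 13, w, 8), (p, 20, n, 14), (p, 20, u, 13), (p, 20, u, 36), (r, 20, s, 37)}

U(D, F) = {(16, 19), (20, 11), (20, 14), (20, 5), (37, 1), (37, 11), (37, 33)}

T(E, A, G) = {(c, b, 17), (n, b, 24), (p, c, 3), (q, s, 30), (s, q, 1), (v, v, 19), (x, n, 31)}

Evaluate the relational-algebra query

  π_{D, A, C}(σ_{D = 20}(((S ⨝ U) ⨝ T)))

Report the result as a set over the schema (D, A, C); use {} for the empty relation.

S ⋈ U (natural join on D): {(b, 37, p, 30, 1), (b, 37, p, 30, 11), (b, 37, p, 30, 33), (d, 20, s, 2, 11), (d, 20, s, 2, 14), (d, 20, s, 2, 5), (k, 37, x, 14, 1), (k, 37, x, 14, 11), (k, 37, x, 14, 33), (p, 20, n, 14, 11), (p, 20, n, 14, 14), (p, 20, n, 14, 5), (p, 20, u, 13, 11), (p, 20, u, 13, 14), (p, 20, u, 13, 5), (p, 20, u, 36, 11), (p, 20, u, 36, 14), (p, 20, u, 36, 5), (r, 20, s, 37, 11), (r, 20, s, 37, 14), (r, 20, s, 37, 5)}
(S ⨝ U) ⋈ T (natural join on E): {(b, 37, p, 30, 1, c, 3), (b, 37, p, 30, 11, c, 3), (b, 37, p, 30, 33, c, 3), (d, 20, s, 2, 11, q, 1), (d, 20, s, 2, 14, q, 1), (d, 20, s, 2, 5, q, 1), (k, 37, x, 14, 1, n, 31), (k, 37, x, 14, 11, n, 31), (k, 37, x, 14, 33, n, 31), (p, 20, n, 14, 11, b, 24), (p, 20, n, 14, 14, b, 24), (p, 20, n, 14, 5, b, 24), (r, 20, s, 37, 11, q, 1), (r, 20, s, 37, 14, q, 1), (r, 20, s, 37, 5, q, 1)}
σ[D = 20]: keep tuples satisfying D = 20 → {(d, 20, s, 2, 11, q, 1), (d, 20, s, 2, 14, q, 1), (d, 20, s, 2, 5, q, 1), (p, 20, n, 14, 11, b, 24), (p, 20, n, 14, 14, b, 24), (p, 20, n, 14, 5, b, 24), (r, 20, s, 37, 11, q, 1), (r, 20, s, 37, 14, q, 1), (r, 20, s, 37, 5, q, 1)}
Keep only column(s) D, A, C (6 duplicate(s) eliminated): {(20, b, p), (20, q, d), (20, q, r)}

{(20, b, p), (20, q, d), (20, q, r)}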